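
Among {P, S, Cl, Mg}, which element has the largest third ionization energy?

Mg

The third ionization energy removes an electron from the +2 ion. For each element: P²⁺ still has 3 valence electrons; S²⁺ still has 4 valence electrons; Cl²⁺ still has 5 valence electrons; Mg²⁺ is the bare [Ne] core.
Core electrons are held far more tightly than valence electrons, so Mg tops the IE_3 order.
Valence configurations: P²⁺ [Ne]3s²3p¹, S²⁺ [Ne]3s²3p², Cl²⁺ [Ne]3s²3p³.
Tabulated IE_3 (kJ/mol): P 2914, S 3357, Cl 3822, Mg 7733.
Putting it together, IE_3: P < S < Cl < Mg.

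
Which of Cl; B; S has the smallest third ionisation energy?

S

IE_3 is the cost of taking one more electron from the +2 cation: Cl²⁺ still has 5 valence electrons; B²⁺ still has 1 valence electron; S²⁺ still has 4 valence electrons.
All are still removing valence electrons, so compare the +2 ions as you would atoms: IE_3 generally rises across a period (higher Z_eff) and falls down a group (larger shell), subject to the usual subshell exceptions.
Valence configurations: Cl²⁺ [Ne]3s²3p³, B²⁺ [He]2s¹, S²⁺ [Ne]3s²3p².
Approximate IE_3 values (kJ/mol): Cl 3822, B 3660, S 3357.
Overall IE_3 order: S < B < Cl.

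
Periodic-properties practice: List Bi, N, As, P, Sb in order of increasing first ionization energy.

N is in period 2, group 15; P is in period 3, group 15; As is in period 4, group 15; Sb is in period 5, group 15; Bi is in period 6, group 15.
IE₁ increases left→right with effective nuclear charge and decreases top→bottom as the valence shell moves farther out.
All are in group 15, so first ionization energy increases up the group.
So from lowest to highest: Bi < Sb < As < P < N.

Bi < Sb < As < P < N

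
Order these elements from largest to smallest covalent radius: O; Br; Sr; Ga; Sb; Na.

O is in period 2, group 16; Na is in period 3, group 1; Ga is in period 4, group 13; Br is in period 4, group 17; Sr is in period 5, group 2; Sb is in period 5, group 15.
Atomic radius shrinks across a period as nuclear charge pulls the same shell inward, and grows down a group as new shells are added.
These span different periods and groups, so the two trends combine.
Br > O: the two effects oppose for this pair; the down-group effect wins (114 vs 63 pm).
Ga > Br: both are in period 4; the period trend gives Ga the larger value.
Sb > Ga: the two effects oppose for this pair; the down-group effect wins (140 vs 124 pm).
Na > Sb: period and group pull opposite ways; the across-period shift dominates (155 vs 140 pm).
Sr > Na: the two effects oppose for this pair; the down-group effect wins (185 vs 155 pm).
Approximate values (pm): O 63, Na 155, Ga 124, Br 114, Sr 185, Sb 140.
So from largest to smallest: Sr > Na > Sb > Ga > Br > O.

Sr > Na > Sb > Ga > Br > O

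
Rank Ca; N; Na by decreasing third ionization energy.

Consider each +2 ion: Ca²⁺ is the bare [Ar] core; N²⁺ still has 3 valence electrons; Na²⁺ is already 1 electron into the core.
Pulling an electron out of a noble-gas core costs far more than removing a remaining valence electron, so Ca and Na sit at the high end of IE_3.
Tabulated IE_3 (kJ/mol): Ca 4912, N 4578, Na 6910.
Overall IE_3 order: N < Ca < Na.

Na, Ca, N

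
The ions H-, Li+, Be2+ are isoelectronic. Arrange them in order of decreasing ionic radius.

H- > Li+ > Be2+

All of these have 2 electrons, so size is governed by nuclear charge alone: the more protons, the stronger the pull on the same electron cloud, and the smaller the ion.
Nuclear charges: Be2+ (Z=4), Li+ (Z=3), H- (Z=1).
Largest to smallest: H- > Li+ > Be2+.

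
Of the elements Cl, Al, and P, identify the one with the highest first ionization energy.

Al is in period 3, group 13; P is in period 3, group 15; Cl is in period 3, group 17.
IE₁ increases left→right with effective nuclear charge and decreases top→bottom as the valence shell moves farther out.
All lie in period 3, so first ionization energy increases left to right.
The highest first ionization energy among these belongs to Cl.

Cl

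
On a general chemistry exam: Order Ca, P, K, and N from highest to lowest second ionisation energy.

K > N > P > Ca

Consider each +1 ion: Ca⁺ still has 1 valence electron; P⁺ still has 4 valence electrons; K⁺ is the bare [Ar] core; N⁺ still has 4 valence electrons.
Breaking into a closed-shell core is much more expensive than removing a leftover valence electron — K has the largest IE_2 here.
Valence configurations: Ca⁺ [Ar]4s¹, P⁺ [Ne]3s²3p², N⁺ [He]2s²2p².
Approximate IE_2 values (kJ/mol): Ca 1145, P 1907, K 3052, N 2856.
So the second ionization energies run Ca < P < N < K.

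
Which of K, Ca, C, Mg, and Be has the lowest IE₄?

K

After 3 electrons have been removed, what remains? K³⁺ is already 2 electrons into the core; Ca³⁺ is already 1 electron into the core; C³⁺ still has 1 valence electron; Mg³⁺ is already 1 electron into the core; Be³⁺ is already 1 electron into the core.
Usually core removal costs more than valence removal, but here the competition is close: a tightly held n=2 valence electron can cost more to remove than an n=3 core electron, so the actual values have to decide it.
The numbers (kJ/mol): K 5877, Ca 6491, C 6223, Mg 10543, Be 21007.
Hence IE_4: K < C < Ca < Mg < Be.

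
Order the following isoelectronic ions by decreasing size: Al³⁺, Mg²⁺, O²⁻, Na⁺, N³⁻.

N³⁻ > O²⁻ > Na⁺ > Mg²⁺ > Al³⁺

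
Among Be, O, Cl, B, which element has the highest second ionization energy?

O

IE_2 is the cost of taking one more electron from the +1 cation: Be⁺ still has 1 valence electron; O⁺ still has 5 valence electrons; Cl⁺ still has 6 valence electrons; B⁺ still has 2 valence electrons.
All are still removing valence electrons, so compare the +1 ions as you would atoms: IE_2 generally rises across a period (higher Z_eff) and falls down a group (larger shell), subject to the usual subshell exceptions.
Valence configurations: Be⁺ [He]2s¹, O⁺ [He]2s²2p³, Cl⁺ [Ne]3s²3p⁴, B⁺ [He]2s².
The numbers (kJ/mol): Be 1757, O 3388, Cl 2298, B 2427.
Putting it together, IE_2: Be < Cl < B < O.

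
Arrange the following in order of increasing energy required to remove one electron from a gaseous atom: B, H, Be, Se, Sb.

B < Sb < Be < Se < H

H is in period 1, group 1; Be is in period 2, group 2; B is in period 2, group 13; Se is in period 4, group 16; Sb is in period 5, group 15.
First ionization energy rises across a period (greater Z_eff holds electrons more tightly) and falls down a group (valence electrons are farther from the nucleus).
Here both period and group differ, so the two effects have to be weighed against each other.
Sb > B: the two effects oppose for this pair; the across-period effect wins (831 vs 801 kJ/mol).
Be > Sb: period and group pull opposite ways; the down-group shift dominates (900 vs 831 kJ/mol).
Se > Be: the two effects oppose for this pair; the across-period effect wins (941 vs 900 kJ/mol).
H > Se: the two effects oppose for this pair; the down-group effect wins (1312 vs 941 kJ/mol).
Note the exception: Be has a higher first ionization energy than B, contrary to the simple trend — removing B's lone 2p electron is easier than breaking Be's filled 2s².
Approximate values (kJ/mol): H 1312, Be 900, B 801, Se 941, Sb 831.
So from lowest to highest: B < Sb < Be < Se < H.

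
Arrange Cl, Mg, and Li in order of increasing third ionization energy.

Cl, Mg, Li

After 2 electrons have been removed, what remains? Cl²⁺ still has 5 valence electrons; Mg²⁺ is the bare [Ne] core; Li²⁺ is already 1 electron into the core.
Breaking into a closed-shell core is much more expensive than removing a leftover valence electron — Mg and Li have the largest IE_3 here.
Approximate IE_3 values (kJ/mol): Cl 3822, Mg 7733, Li 11815.
So the third ionization energies run Cl < Mg < Li.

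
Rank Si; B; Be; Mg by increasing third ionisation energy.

Si < B < Mg < Be

IE_3 is the cost of taking one more electron from the +2 cation: Si²⁺ still has 2 valence electrons; B²⁺ still has 1 valence electron; Be²⁺ is the bare [He] core; Mg²⁺ is the bare [Ne] core.
Breaking into a closed-shell core is much more expensive than removing a leftover valence electron — Mg and Be have the largest IE_3 here.
Valence configurations: Si²⁺ [Ne]3s², B²⁺ [He]2s¹.
Approximate IE_3 values (kJ/mol): Si 3232, B 3660, Be 14849, Mg 7733.
Hence IE_3: Si < B < Mg < Be.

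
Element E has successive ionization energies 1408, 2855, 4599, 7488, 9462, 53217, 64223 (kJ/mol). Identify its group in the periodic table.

Group 15

Look for the largest jump between consecutive ionization energies: IE6/IE5 ≈ 5.6, far larger than any earlier ratio.
That jump marks the point where a core electron is being removed. So the atom has 5 valence electrons.
A main-group element with 5 valence electrons is in group 15.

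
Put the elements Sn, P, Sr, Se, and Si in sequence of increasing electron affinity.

Sr, P, Sn, Si, Se

Si is in period 3, group 14; P is in period 3, group 15; Se is in period 4, group 16; Sr is in period 5, group 2; Sn is in period 5, group 14.
Electron affinity generally becomes more exothermic across a period toward the halogens and less exothermic down a group.
Here both period and group differ, so the two effects have to be weighed against each other.
P > Sr: both effects reinforce here, so P is clearly the higher of the two.
Sn > P: this pair runs against the simple trend — see the exception note.
Si > Sn: Si sits above Sn in group 14, so the down-group effect alone puts Si higher.
Se > Si: period and group pull opposite ways; the across-period shift dominates (195 vs 134 kJ/mol).
Note the exception: Sn has a higher electron affinity than P, contrary to the simple trend — adding an electron to P's half-filled np³ subshell costs electron-pairing energy.
Note the exception: Si has a higher electron affinity than P, contrary to the simple trend — adding an electron to P's half-filled 3p³ is unfavourable, so Si (3p²) has the more exothermic EA.
Approximate values (kJ/mol): Si 134, P 72, Se 195, Sr 5, Sn 107.
So from lowest to highest: Sr < P < Sn < Si < Se.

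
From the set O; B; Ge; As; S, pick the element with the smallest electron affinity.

EA tends to increase across a period and decrease down a group, though the pattern is less regular than for IE or radius.
These span different periods and groups, so the two trends combine.
As > B: the two effects oppose for this pair; the across-period effect wins (78 vs 27 kJ/mol).
Ge > As: this pair runs against the simple trend — see the exception note.
O > Ge: both effects reinforce here, so O is clearly the higher of the two.
S > O: this pair runs against the simple trend — see the exception note.
Note the exception: Ge has a higher electron affinity than As, contrary to the simple trend — adding an electron to As's half-filled 4p³ is unfavourable, so Ge (4p²) has the more exothermic EA.
Note the exception: S has a higher electron affinity than O, contrary to the simple trend — the compact 2p subshell of O repels the added electron more than S's larger 3p does.
For reference (kJ/mol): B 27, O 141, S 200, Ge 119, As 78.
The smallest electron affinity among these belongs to B.

B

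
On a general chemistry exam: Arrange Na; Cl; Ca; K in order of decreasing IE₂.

Consider each +1 ion: Na⁺ is the bare [Ne] core; Cl⁺ still has 6 valence electrons; Ca⁺ still has 1 valence electron; K⁺ is the bare [Ar] core.
Pulling an electron out of a noble-gas core costs far more than removing a remaining valence electron, so K and Na sit at the high end of IE_2.
Valence configurations: Cl⁺ [Ne]3s²3p⁴, Ca⁺ [Ar]4s¹.
Tabulated IE_2 (kJ/mol): Na 4562, Cl 2298, Ca 1145, K 3052.
So the second ionization energies run Ca < Cl < K < Na.

Na > K > Cl > Ca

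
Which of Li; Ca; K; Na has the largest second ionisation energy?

Li

After 1 electron has been removed, what remains? Li⁺ is the bare [He] core; Ca⁺ still has 1 valence electron; K⁺ is the bare [Ar] core; Na⁺ is the bare [Ne] core.
Pulling an electron out of a noble-gas core costs far more than removing a remaining valence electron, so K, Na and Li sit at the high end of IE_2.
Approximate IE_2 values (kJ/mol): Li 7298, Ca 1145, K 3052, Na 4562.
Overall IE_2 order: Ca < K < Na < Li.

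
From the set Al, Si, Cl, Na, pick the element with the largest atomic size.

Moving right in a period, electrons are added to the same shell under a stronger nuclear pull, so atoms get smaller; moving down, a new shell is opened and atoms get larger.
All lie in period 3, so atomic radius increases right to left.
The largest atomic size among these belongs to Na.

Na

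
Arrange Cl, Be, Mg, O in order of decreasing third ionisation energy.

The third ionization energy removes an electron from the +2 ion. For each element: Cl²⁺ still has 5 valence electrons; Be²⁺ is the bare [He] core; Mg²⁺ is the bare [Ne] core; O²⁺ still has 4 valence electrons.
Breaking into a closed-shell core is much more expensive than removing a leftover valence electron — Mg and Be have the largest IE_3 here.
Valence configurations: Cl²⁺ [Ne]3s²3p³, O²⁺ [He]2s²2p².
Tabulated IE_3 (kJ/mol): Cl 3822, Be 14849, Mg 7733, O 5300.
Overall IE_3 order: Cl < O < Mg < Be.

Be, Mg, O, Cl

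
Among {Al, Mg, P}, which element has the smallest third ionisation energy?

After 2 electrons have been removed, what remains? Al²⁺ still has 1 valence electron; Mg²⁺ is the bare [Ne] core; P²⁺ still has 3 valence electrons.
Core electrons are held far more tightly than valence electrons, so Mg tops the IE_3 order.
Valence configurations: Al²⁺ [Ne]3s¹, P²⁺ [Ne]3s²3p¹.
Tabulated IE_3 (kJ/mol): Al 2745, Mg 7733, P 2914.
So the third ionization energies run Al < P < Mg.

Al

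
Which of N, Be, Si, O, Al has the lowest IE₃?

Al

Consider each +2 ion: N²⁺ still has 3 valence electrons; Be²⁺ is the bare [He] core; Si²⁺ still has 2 valence electrons; O²⁺ still has 4 valence electrons; Al²⁺ still has 1 valence electron.
Core electrons are held far more tightly than valence electrons, so Be tops the IE_3 order.
Valence configurations: N²⁺ [He]2s²2p¹, Si²⁺ [Ne]3s², O²⁺ [He]2s²2p², Al²⁺ [Ne]3s¹.
Approximate IE_3 values (kJ/mol): N 4578, Be 14849, Si 3232, O 5300, Al 2745.
So the third ionization energies run Al < Si < N < O < Be.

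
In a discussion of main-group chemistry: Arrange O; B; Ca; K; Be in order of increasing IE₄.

K < Ca < O < Be < B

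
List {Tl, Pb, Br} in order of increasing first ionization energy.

Br is in period 4, group 17; Tl is in period 6, group 13; Pb is in period 6, group 14.
Across a period the outer electron is held more tightly (higher IE₁); down a group it sits in a higher shell, more shielded, and comes off more easily.
Neither a single period nor a single group — weigh both effects.
Pb > Tl: Pb lies to the right of Tl in period 6, so the across-period effect alone puts Pb higher.
Br > Pb: both effects reinforce here, so Br is clearly the higher of the two.
For reference (kJ/mol): Br 1140, Tl 589, Pb 716.
So from lowest to highest: Tl < Pb < Br.

Tl < Pb < Br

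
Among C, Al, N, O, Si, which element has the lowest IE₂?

Si

After 1 electron has been removed, what remains? C⁺ still has 3 valence electrons; Al⁺ still has 2 valence electrons; N⁺ still has 4 valence electrons; O⁺ still has 5 valence electrons; Si⁺ still has 3 valence electrons.
All are still removing valence electrons, so compare the +1 ions as you would atoms: IE_2 generally rises across a period (higher Z_eff) and falls down a group (larger shell), subject to the usual subshell exceptions.
Valence configurations: C⁺ [He]2s²2p¹, Al⁺ [Ne]3s², N⁺ [He]2s²2p², O⁺ [He]2s²2p³, Si⁺ [Ne]3s²3p¹.
Si⁺ loses a lone 3p electron whereas Al⁺ must break into a filled 3s² pair, so IE_2(Al) > IE_2(Si) even though Si has the higher nuclear charge.
Approximate IE_2 values (kJ/mol): C 2353, Al 1817, N 2856, O 3388, Si 1577.
Putting it together, IE_2: Si < Al < C < N < O.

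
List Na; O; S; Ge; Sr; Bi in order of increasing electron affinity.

Sr, Na, Bi, Ge, O, S

Electron affinity generally becomes more exothermic across a period toward the halogens and less exothermic down a group.
These span different periods and groups, so the two trends combine.
Na > Sr: period and group pull opposite ways; the down-group shift dominates (53 vs 5 kJ/mol).
Bi > Na: period and group pull opposite ways; the across-period shift dominates (91 vs 53 kJ/mol).
Ge > Bi: period and group pull opposite ways; the down-group shift dominates (119 vs 91 kJ/mol).
O > Ge: both effects reinforce here, so O is clearly the higher of the two.
S > O: this pair runs against the simple trend — see the exception note.
Note the exception: S has a higher electron affinity than O, contrary to the simple trend — the compact 2p subshell of O repels the added electron more than S's larger 3p does.
For reference (kJ/mol): O 141, Na 53, S 200, Ge 119, Sr 5, Bi 91.
So from lowest to highest: Sr < Na < Bi < Ge < O < S.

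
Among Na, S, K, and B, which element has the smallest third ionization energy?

S

After 2 electrons have been removed, what remains? Na²⁺ is already 1 electron into the core; S²⁺ still has 4 valence electrons; K²⁺ is already 1 electron into the core; B²⁺ still has 1 valence electron.
Core electrons are held far more tightly than valence electrons, so K and Na top the IE_3 order.
Valence configurations: S²⁺ [Ne]3s²3p², B²⁺ [He]2s¹.
The numbers (kJ/mol): Na 6910, S 3357, K 4420, B 3660.
Hence IE_3: S < B < K < Na.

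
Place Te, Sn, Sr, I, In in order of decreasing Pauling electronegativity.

Sr is in period 5, group 2; In is in period 5, group 13; Sn is in period 5, group 14; Te is in period 5, group 16; I is in period 5, group 17.
Smaller atoms with higher effective nuclear charge are more electronegative.
All lie in period 5, so electronegativity increases left to right.
So from highest to lowest: I > Te > Sn > In > Sr.

I > Te > Sn > In > Sr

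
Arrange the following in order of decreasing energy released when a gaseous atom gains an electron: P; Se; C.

C is in period 2, group 14; P is in period 3, group 15; Se is in period 4, group 16.
Adding an electron releases more energy for atoms nearer the top right (short of the noble gases).
A diagonal step moves right (one effect) and down (the opposite effect) at once.
C > P: period and group pull opposite ways; the down-group shift dominates (122 vs 72 kJ/mol).
Se > C: period and group pull opposite ways; the across-period shift dominates (195 vs 122 kJ/mol).
For reference (kJ/mol): C 122, P 72, Se 195.
So from highest to lowest: Se > C > P.

Se, C, P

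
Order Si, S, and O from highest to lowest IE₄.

Consider each +3 ion: Si³⁺ still has 1 valence electron; S³⁺ still has 3 valence electrons; O³⁺ still has 3 valence electrons.
All are still removing valence electrons, so compare the +3 ions as you would atoms: IE_4 generally rises across a period (higher Z_eff) and falls down a group (larger shell), subject to the usual subshell exceptions.
Valence configurations: Si³⁺ [Ne]3s¹, S³⁺ [Ne]3s²3p¹, O³⁺ [He]2s²2p¹.
The numbers (kJ/mol): Si 4356, S 4556, O 7469.
Hence IE_4: Si < S < O.

O > S > Si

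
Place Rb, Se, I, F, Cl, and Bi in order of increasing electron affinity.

Rb < Bi < Se < I < F < Cl

Electron affinity generally becomes more exothermic across a period toward the halogens and less exothermic down a group.
These span different periods and groups, so the two trends combine.
Bi > Rb: period and group pull opposite ways; the across-period shift dominates (91 vs 47 kJ/mol).
Se > Bi: relative to Bi, both the across-period and down-group shifts push Se's electron affinity up.
I > Se: the two effects oppose for this pair; the across-period effect wins (295 vs 195 kJ/mol).
F > I: F sits above I in group 17, so the down-group effect alone puts F higher.
Cl > F: this pair runs against the simple trend — see the exception note.
Note the exception: Cl has a higher electron affinity than F, contrary to the simple trend — F's small 2p subshell makes the incoming electron feel strong e⁻–e⁻ repulsion, so Cl actually releases more energy on gaining an electron.
Approximate values (kJ/mol): F 328, Cl 349, Se 195, Rb 47, I 295, Bi 91.
So from lowest to highest: Rb < Bi < Se < I < F < Cl.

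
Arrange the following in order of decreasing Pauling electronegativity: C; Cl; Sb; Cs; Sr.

EN rises left→right (higher Z_eff, smaller atoms) and falls top→bottom (larger, more shielded atoms).
Neither a single period nor a single group — weigh both effects.
Sr > Cs: relative to Cs, both the across-period and down-group shifts push Sr's electronegativity up.
Sb > Sr: Sb lies to the right of Sr in period 5, so the across-period effect alone puts Sb higher.
C > Sb: period and group pull opposite ways; the down-group shift dominates (2.55 vs 2.05).
Cl > C: period and group pull opposite ways; the across-period shift dominates (3.16 vs 2.55).
Approximate values (Pauling): C 2.55, Cl 3.16, Sr 0.95, Sb 2.05, Cs 0.79.
So from highest to lowest: Cl > C > Sb > Sr > Cs.

Cl > C > Sb > Sr > Cs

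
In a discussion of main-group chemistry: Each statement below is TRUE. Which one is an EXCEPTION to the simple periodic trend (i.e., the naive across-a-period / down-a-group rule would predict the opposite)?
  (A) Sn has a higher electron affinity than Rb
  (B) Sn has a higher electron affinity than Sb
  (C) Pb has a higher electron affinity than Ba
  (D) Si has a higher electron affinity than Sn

The general trend: electron affinity increases across a period and decreases down a group.
(A) Sn (period 5, group 14) vs Rb (period 5, group 1): the stated order agrees with the simple trend.
(B) Sn (period 5, group 14) vs Sb (period 5, group 15): the stated order contradicts the simple trend.
(C) Pb (period 6, group 14) vs Ba (period 6, group 2): the stated order agrees with the simple trend.
(D) Si (period 3, group 14) vs Sn (period 5, group 14): the stated order agrees with the simple trend.
The exception is (B): adding an electron to Sb's half-filled 5p³ is unfavourable, so Sn has the more exothermic EA.

(B)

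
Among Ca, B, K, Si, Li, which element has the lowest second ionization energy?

IE_2 is the cost of taking one more electron from the +1 cation: Ca⁺ still has 1 valence electron; B⁺ still has 2 valence electrons; K⁺ is the bare [Ar] core; Si⁺ still has 3 valence electrons; Li⁺ is the bare [He] core.
Breaking into a closed-shell core is much more expensive than removing a leftover valence electron — K and Li have the largest IE_2 here.
Valence configurations: Ca⁺ [Ar]4s¹, B⁺ [He]2s², Si⁺ [Ne]3s²3p¹.
The numbers (kJ/mol): Ca 1145, B 2427, K 3052, Si 1577, Li 7298.
So the second ionization energies run Ca < Si < B < K < Li.

Ca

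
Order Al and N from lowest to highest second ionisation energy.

Al < N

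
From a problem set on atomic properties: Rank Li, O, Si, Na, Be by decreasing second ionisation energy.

Consider each +1 ion: Li⁺ is the bare [He] core; O⁺ still has 5 valence electrons; Si⁺ still has 3 valence electrons; Na⁺ is the bare [Ne] core; Be⁺ still has 1 valence electron.
Pulling an electron out of a noble-gas core costs far more than removing a remaining valence electron, so Na and Li sit at the high end of IE_2.
Valence configurations: O⁺ [He]2s²2p³, Si⁺ [Ne]3s²3p¹, Be⁺ [He]2s¹.
The numbers (kJ/mol): Li 7298, O 3388, Si 1577, Na 4562, Be 1757.
Putting it together, IE_2: Si < Be < O < Na < Li.

Li > Na > O > Be > Si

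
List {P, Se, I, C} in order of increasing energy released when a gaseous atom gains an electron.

P < C < Se < I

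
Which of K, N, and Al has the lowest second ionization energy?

Al

IE_2 is the cost of taking one more electron from the +1 cation: K⁺ is the bare [Ar] core; N⁺ still has 4 valence electrons; Al⁺ still has 2 valence electrons.
Core electrons are held far more tightly than valence electrons, so K tops the IE_2 order.
Valence configurations: N⁺ [He]2s²2p², Al⁺ [Ne]3s².
The numbers (kJ/mol): K 3052, N 2856, Al 1817.
So the second ionization energies run Al < N < K.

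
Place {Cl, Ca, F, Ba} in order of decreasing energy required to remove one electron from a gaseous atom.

F is in period 2, group 17; Cl is in period 3, group 17; Ca is in period 4, group 2; Ba is in period 6, group 2.
First ionization energy rises across a period (greater Z_eff holds electrons more tightly) and falls down a group (valence electrons are farther from the nucleus).
Neither a single period nor a single group — weigh both effects.
Ca > Ba: Ca sits above Ba in group 2, so the down-group effect alone puts Ca higher.
Cl > Ca: both effects reinforce here, so Cl is clearly the higher of the two.
F > Cl: F sits above Cl in group 17, so the down-group effect alone puts F higher.
Tabulated first ionization energy (kJ/mol): F 1681, Cl 1251, Ca 590, Ba 503.
So from highest to lowest: F > Cl > Ca > Ba.

F > Cl > Ca > Ba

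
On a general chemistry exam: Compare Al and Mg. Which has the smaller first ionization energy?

Al

Mg is in period 3, group 2; Al is in period 3, group 13.
IE₁ increases left→right with effective nuclear charge and decreases top→bottom as the valence shell moves farther out.
All lie in period 3; the across-period trend (first ionization energy increases left to right) applies, with the exception below.
Note the exception: Mg has a higher first ionization energy than Al, contrary to the simple trend — Al's single 3p electron is easier to remove than one from Mg's filled 3s².
Tabulated first ionization energy (kJ/mol): Mg 738, Al 578.
So Al has the smaller first ionization energy (Al < Mg).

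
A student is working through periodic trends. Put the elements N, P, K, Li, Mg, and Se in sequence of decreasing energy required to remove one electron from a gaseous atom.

N > P > Se > Mg > Li > K

Li is in period 2, group 1; N is in period 2, group 15; Mg is in period 3, group 2; P is in period 3, group 15; K is in period 4, group 1; Se is in period 4, group 16.
Removing the outermost electron gets harder across a period and easier down a group.
Neither a single period nor a single group — weigh both effects.
Li > K: Li sits above K in group 1, so the down-group effect alone puts Li higher.
Mg > Li: the two effects oppose for this pair; the across-period effect wins (738 vs 520 kJ/mol).
Se > Mg: period and group pull opposite ways; the across-period shift dominates (941 vs 738 kJ/mol).
P > Se: the two effects oppose for this pair; the down-group effect wins (1012 vs 941 kJ/mol).
N > P: N sits above P in group 15, so the down-group effect alone puts N higher.
Tabulated first ionization energy (kJ/mol): Li 520, N 1402, Mg 738, P 1012, K 419, Se 941.
So from highest to lowest: N > P > Se > Mg > Li > K.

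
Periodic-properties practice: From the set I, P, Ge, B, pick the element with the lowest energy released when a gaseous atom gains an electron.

B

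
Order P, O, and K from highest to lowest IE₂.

O, K, P

Consider each +1 ion: P⁺ still has 4 valence electrons; O⁺ still has 5 valence electrons; K⁺ is the bare [Ar] core.
Usually core removal costs more than valence removal, but here the competition is close: a tightly held n=2 valence electron can cost more to remove than an n=3 core electron, so the actual values have to decide it.
Valence configurations: P⁺ [Ne]3s²3p², O⁺ [He]2s²2p³.
Approximate IE_2 values (kJ/mol): P 1907, O 3388, K 3052.
Hence IE_2: P < K < O.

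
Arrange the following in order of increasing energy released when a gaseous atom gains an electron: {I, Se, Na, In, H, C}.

In < Na < H < C < Se < I

H is in period 1, group 1; C is in period 2, group 14; Na is in period 3, group 1; Se is in period 4, group 16; In is in period 5, group 13; I is in period 5, group 17.
Adding an electron releases more energy for atoms nearer the top right (short of the noble gases).
Neither a single period nor a single group — weigh both effects.
Na > In: the two effects oppose for this pair; the down-group effect wins (53 vs 29 kJ/mol).
H > Na: H sits above Na in group 1, so the down-group effect alone puts H higher.
C > H: the two effects oppose for this pair; the across-period effect wins (122 vs 73 kJ/mol).
Se > C: the two effects oppose for this pair; the across-period effect wins (195 vs 122 kJ/mol).
I > Se: the two effects oppose for this pair; the across-period effect wins (295 vs 195 kJ/mol).
For reference (kJ/mol): H 73, C 122, Na 53, Se 195, In 29, I 295.
So from lowest to highest: In < Na < H < C < Se < I.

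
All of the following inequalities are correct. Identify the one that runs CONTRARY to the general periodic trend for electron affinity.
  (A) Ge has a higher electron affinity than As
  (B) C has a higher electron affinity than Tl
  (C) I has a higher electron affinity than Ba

(A)

The general trend: electron affinity increases across a period and decreases down a group.
(A) Ge (period 4, group 14) vs As (period 4, group 15): the stated order contradicts the simple trend.
(B) C (period 2, group 14) vs Tl (period 6, group 13): the stated order agrees with the simple trend.
(C) I (period 5, group 17) vs Ba (period 6, group 2): the stated order agrees with the simple trend.
The exception is (A): adding an electron to As's half-filled 4p³ is unfavourable, so Ge (4p²) has the more exothermic EA.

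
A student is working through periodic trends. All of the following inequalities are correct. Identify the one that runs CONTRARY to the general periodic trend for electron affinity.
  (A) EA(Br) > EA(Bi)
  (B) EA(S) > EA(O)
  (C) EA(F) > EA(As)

The general trend: electron affinity increases across a period and decreases down a group.
(A) Br (period 4, group 17) vs Bi (period 6, group 15): the stated order agrees with the simple trend.
(B) S (period 3, group 16) vs O (period 2, group 16): the stated order contradicts the simple trend.
(C) F (period 2, group 17) vs As (period 4, group 15): the stated order agrees with the simple trend.
The exception is (B): the compact 2p subshell of O repels the added electron more than S's larger 3p does.

(B)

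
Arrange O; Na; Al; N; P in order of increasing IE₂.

IE_2 is the cost of taking one more electron from the +1 cation: O⁺ still has 5 valence electrons; Na⁺ is the bare [Ne] core; Al⁺ still has 2 valence electrons; N⁺ still has 4 valence electrons; P⁺ still has 4 valence electrons.
Pulling an electron out of a noble-gas core costs far more than removing a remaining valence electron, so Na sits at the high end of IE_2.
Valence configurations: O⁺ [He]2s²2p³, Al⁺ [Ne]3s², N⁺ [He]2s²2p², P⁺ [Ne]3s²3p².
The numbers (kJ/mol): O 3388, Na 4562, Al 1817, N 2856, P 1907.
So the second ionization energies run Al < P < N < O < Na.

Al < P < N < O < Na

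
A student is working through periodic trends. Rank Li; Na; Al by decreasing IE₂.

Li > Na > Al

After 1 electron has been removed, what remains? Li⁺ is the bare [He] core; Na⁺ is the bare [Ne] core; Al⁺ still has 2 valence electrons.
Core electrons are held far more tightly than valence electrons, so Na and Li top the IE_2 order.
Tabulated IE_2 (kJ/mol): Li 7298, Na 4562, Al 1817.
Hence IE_2: Al < Na < Li.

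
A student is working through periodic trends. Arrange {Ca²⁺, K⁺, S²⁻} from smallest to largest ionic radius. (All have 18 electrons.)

All of these have 18 electrons, so size is governed by nuclear charge alone: the more protons, the stronger the pull on the same electron cloud, and the smaller the ion.
Nuclear charges: Ca²⁺ (Z=20), K⁺ (Z=19), S²⁻ (Z=16).
Smallest to largest: Ca²⁺ < K⁺ < S²⁻.

Ca²⁺, K⁺, S²⁻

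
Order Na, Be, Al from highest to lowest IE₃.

IE_3 is the cost of taking one more electron from the +2 cation: Na²⁺ is already 1 electron into the core; Be²⁺ is the bare [He] core; Al²⁺ still has 1 valence electron.
Core electrons are held far more tightly than valence electrons, so Na and Be top the IE_3 order.
Tabulated IE_3 (kJ/mol): Na 6910, Be 14849, Al 2745.
So the third ionization energies run Al < Na < Be.

Be > Na > Al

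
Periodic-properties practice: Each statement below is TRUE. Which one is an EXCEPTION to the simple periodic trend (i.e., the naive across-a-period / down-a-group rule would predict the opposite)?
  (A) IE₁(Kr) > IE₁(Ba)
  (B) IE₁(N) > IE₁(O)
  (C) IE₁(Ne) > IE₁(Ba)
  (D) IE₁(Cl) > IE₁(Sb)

The general trend: first ionisation energy increases across a period and decreases down a group.
(A) Kr (period 4, group 18) vs Ba (period 6, group 2): the stated order agrees with the simple trend.
(B) N (period 2, group 15) vs O (period 2, group 16): the stated order contradicts the simple trend.
(C) Ne (period 2, group 18) vs Ba (period 6, group 2): the stated order agrees with the simple trend.
(D) Cl (period 3, group 17) vs Sb (period 5, group 15): the stated order agrees with the simple trend.
The exception is (B): pairing an electron in O's 2p⁴ costs repulsion energy, so O ionizes more easily than half-filled N (2p³).

(B)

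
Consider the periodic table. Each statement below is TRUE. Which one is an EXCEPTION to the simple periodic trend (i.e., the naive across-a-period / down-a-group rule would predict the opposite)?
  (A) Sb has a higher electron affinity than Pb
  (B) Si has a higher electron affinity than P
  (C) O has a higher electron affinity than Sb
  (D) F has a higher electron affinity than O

(B)

The general trend: electron affinity increases across a period and decreases down a group.
(A) Sb (period 5, group 15) vs Pb (period 6, group 14): the stated order agrees with the simple trend.
(B) Si (period 3, group 14) vs P (period 3, group 15): the stated order contradicts the simple trend.
(C) O (period 2, group 16) vs Sb (period 5, group 15): the stated order agrees with the simple trend.
(D) F (period 2, group 17) vs O (period 2, group 16): the stated order agrees with the simple trend.
The exception is (B): adding an electron to P's half-filled 3p³ is unfavourable, so Si (3p²) has the more exothermic EA.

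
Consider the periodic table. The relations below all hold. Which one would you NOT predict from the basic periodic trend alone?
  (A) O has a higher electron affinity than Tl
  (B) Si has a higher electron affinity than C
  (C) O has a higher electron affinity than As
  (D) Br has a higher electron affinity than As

(B)

The general trend: electron affinity increases across a period and decreases down a group.
(A) O (period 2, group 16) vs Tl (period 6, group 13): the stated order agrees with the simple trend.
(B) Si (period 3, group 14) vs C (period 2, group 14): the stated order contradicts the simple trend.
(C) O (period 2, group 16) vs As (period 4, group 15): the stated order agrees with the simple trend.
(D) Br (period 4, group 17) vs As (period 4, group 15): the stated order agrees with the simple trend.
The exception is (B): Si's larger, more diffuse 3p orbitals accept an added electron slightly more readily than C's compact 2p.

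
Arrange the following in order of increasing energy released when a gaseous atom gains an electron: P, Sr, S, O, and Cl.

O is in period 2, group 16; P is in period 3, group 15; S is in period 3, group 16; Cl is in period 3, group 17; Sr is in period 5, group 2.
Adding an electron releases more energy for atoms nearer the top right (short of the noble gases).
Neither a single period nor a single group — weigh both effects.
P > Sr: both effects reinforce here, so P is clearly the higher of the two.
O > P: both effects reinforce here, so O is clearly the higher of the two.
S > O: this pair runs against the simple trend — see the exception note.
Cl > S: both are in period 3; the period trend gives Cl the larger value.
Note the exception: S has a higher electron affinity than O, contrary to the simple trend — the compact 2p subshell of O repels the added electron more than S's larger 3p does.
Approximate values (kJ/mol): O 141, P 72, S 200, Cl 349, Sr 5.
So from lowest to highest: Sr < P < O < S < Cl.

Sr, P, O, S, Cl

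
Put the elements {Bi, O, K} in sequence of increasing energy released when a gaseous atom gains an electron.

K < Bi < O

O is in period 2, group 16; K is in period 4, group 1; Bi is in period 6, group 15.
Adding an electron releases more energy for atoms nearer the top right (short of the noble gases).
Here both period and group differ, so the two effects have to be weighed against each other.
Bi > K: the two effects oppose for this pair; the across-period effect wins (91 vs 48 kJ/mol).
O > Bi: relative to Bi, both the across-period and down-group shifts push O's electron affinity up.
Tabulated electron affinity (kJ/mol): O 141, K 48, Bi 91.
So from lowest to highest: K < Bi < O.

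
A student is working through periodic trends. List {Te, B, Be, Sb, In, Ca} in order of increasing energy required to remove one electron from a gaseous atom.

In < Ca < B < Sb < Te < Be

Across a period the outer electron is held more tightly (higher IE₁); down a group it sits in a higher shell, more shielded, and comes off more easily.
Here both period and group differ, so the two effects have to be weighed against each other.
Ca > In: the two effects oppose for this pair; the down-group effect wins (590 vs 558 kJ/mol).
B > Ca: both effects reinforce here, so B is clearly the higher of the two.
Sb > B: the two effects oppose for this pair; the across-period effect wins (831 vs 801 kJ/mol).
Te > Sb: Te lies to the right of Sb in period 5, so the across-period effect alone puts Te higher.
Be > Te: period and group pull opposite ways; the down-group shift dominates (900 vs 869 kJ/mol).
Note the exception: Be has a higher first ionization energy than B, contrary to the simple trend — removing B's lone 2p electron is easier than breaking Be's filled 2s².
Tabulated first ionization energy (kJ/mol): Be 900, B 801, Ca 590, In 558, Sb 831, Te 869.
So from lowest to highest: In < Ca < B < Sb < Te < Be.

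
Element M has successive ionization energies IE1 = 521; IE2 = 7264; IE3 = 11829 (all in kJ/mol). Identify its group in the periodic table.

Look for the largest jump between consecutive ionization energies: IE2/IE1 ≈ 13.9, far larger than any earlier ratio.
That jump marks the point where a core electron is being removed. So the atom has 1 valence electron.
A main-group element with 1 valence electron is in group 1.

Group 1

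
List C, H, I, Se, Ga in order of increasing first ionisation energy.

IE₁ increases left→right with effective nuclear charge and decreases top→bottom as the valence shell moves farther out.
These span different periods and groups, so the two trends combine.
Se > Ga: Se lies to the right of Ga in period 4, so the across-period effect alone puts Se higher.
I > Se: period and group pull opposite ways; the across-period shift dominates (1008 vs 941 kJ/mol).
C > I: period and group pull opposite ways; the down-group shift dominates (1086 vs 1008 kJ/mol).
H > C: the two effects oppose for this pair; the down-group effect wins (1312 vs 1086 kJ/mol).
For reference (kJ/mol): H 1312, C 1086, Ga 579, Se 941, I 1008.
So from lowest to highest: Ga < Se < I < C < H.

Ga < Se < I < C < H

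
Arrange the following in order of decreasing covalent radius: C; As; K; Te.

C is in period 2, group 14; K is in period 4, group 1; As is in period 4, group 15; Te is in period 5, group 16.
Atomic radius shrinks across a period as nuclear charge pulls the same shell inward, and grows down a group as new shells are added.
Here both period and group differ, so the two effects have to be weighed against each other.
As > C: the two effects oppose for this pair; the down-group effect wins (121 vs 75 pm).
Te > As: period and group pull opposite ways; the down-group shift dominates (136 vs 121 pm).
K > Te: the two effects oppose for this pair; the across-period effect wins (196 vs 136 pm).
For reference (pm): C 75, K 196, As 121, Te 136.
So from largest to smallest: K > Te > As > C.

K > Te > As > C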